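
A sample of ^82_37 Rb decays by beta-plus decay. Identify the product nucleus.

Kr-82

Beta-plus decay: mass number changes by +0, atomic number by -1.
A: 82 = 82; Z: 37 − 1 = 36.
Z = 36 is krypton, so the daughter is ^82_36 Kr.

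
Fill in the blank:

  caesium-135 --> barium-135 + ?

beta-minus particle

Conserve mass number: 135 = 135 + A, so A = 0.
Conserve atomic number: 55 = 56 + Z, so Z = -1.
A = 0 and Z = -1 is e⁻ — a beta-minus particle.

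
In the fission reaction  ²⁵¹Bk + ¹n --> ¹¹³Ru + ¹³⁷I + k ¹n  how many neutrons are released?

2

Conserve mass number: 252 = 113 + 137 + k, so k = 252 − 250 = 2.
Check atomic number: 97 = 44 + 53 + 0 = 97. ✓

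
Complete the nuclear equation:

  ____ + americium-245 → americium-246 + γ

neutron

Conserve mass number: A + 245 = 246 + 0, so A = 1.
Conserve atomic number: Z + 95 = 95 + 0, so Z = 0.
A = 1 and Z = 0 is neutron — a neutron.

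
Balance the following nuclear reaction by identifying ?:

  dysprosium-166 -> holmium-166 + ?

beta-minus particle

Conserve mass number: 166 = 166 + A, so A = 0.
Conserve atomic number: 66 = 67 + Z, so Z = -1.
A = 0 and Z = -1 is e⁻ — a beta-minus particle.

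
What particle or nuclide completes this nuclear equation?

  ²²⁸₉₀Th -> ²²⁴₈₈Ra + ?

alpha particle

Conserve mass number: 228 = 224 + A, so A = 4.
Conserve atomic number: 90 = 88 + Z, so Z = 2.
A = 4 and Z = 2 is ⁴₂He — an alpha particle.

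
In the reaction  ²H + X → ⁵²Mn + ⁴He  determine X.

Fe-54

Conserve mass number: 2 + A = 52 + 4, so A = 54.
Conserve atomic number: 1 + Z = 25 + 2, so Z = 26.
Z = 26 is iron, so the species is ⁵⁴Fe.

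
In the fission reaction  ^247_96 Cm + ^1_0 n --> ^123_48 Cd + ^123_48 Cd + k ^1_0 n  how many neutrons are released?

2

Conserve mass number: 248 = 123 + 123 + k, so k = 248 − 246 = 2.
Check atomic number: 96 = 48 + 48 + 0 = 96. ✓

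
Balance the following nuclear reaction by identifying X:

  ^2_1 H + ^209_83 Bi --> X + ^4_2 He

Pb-207

Conserve mass number: 2 + 209 = A + 4, so A = 207.
Conserve atomic number: 1 + 83 = Z + 2, so Z = 82.
Z = 82 is lead, so the species is ^207_82 Pb.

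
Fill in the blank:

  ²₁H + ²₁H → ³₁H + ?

Conserve mass number: 2 + 2 = 3 + A, so A = 1.
Conserve atomic number: 1 + 1 = 1 + Z, so Z = 1.
A = 1 and Z = 1 is ¹₁H — a proton.

proton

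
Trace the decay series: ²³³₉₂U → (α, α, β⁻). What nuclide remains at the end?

Start: (A, Z) = (233, 92).
After α: (229, 90).
After α: (225, 88).
After β⁻: (225, 89).
Z = 89 is actinium.

Ac-225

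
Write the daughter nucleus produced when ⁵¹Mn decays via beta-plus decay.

Beta-plus decay: mass number changes by +0, atomic number by -1.
A: 51 = 51; Z: 25 − 1 = 24.
Z = 24 is chromium, so the daughter is ⁵¹Cr.

Cr-51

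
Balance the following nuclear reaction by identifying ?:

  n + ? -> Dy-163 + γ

Conserve mass number: 1 + A = 163 + 0, so A = 162.
Conserve atomic number: 0 + Z = 66 + 0, so Z = 66.
Z = 66 is dysprosium, so the species is Dy-162.

Dy-162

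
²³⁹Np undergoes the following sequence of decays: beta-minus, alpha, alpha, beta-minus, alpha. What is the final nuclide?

Start: (A, Z) = (239, 93).
After β⁻: (239, 94).
After α: (235, 92).
After α: (231, 90).
After β⁻: (231, 91).
After α: (227, 89).
Z = 89 is actinium.

Ac-227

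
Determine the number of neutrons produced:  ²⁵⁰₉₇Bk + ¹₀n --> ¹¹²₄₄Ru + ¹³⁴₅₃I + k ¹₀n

5

Conserve mass number: 251 = 112 + 134 + k, so k = 251 − 246 = 5.
Check atomic number: 97 = 44 + 53 + 0 = 97. ✓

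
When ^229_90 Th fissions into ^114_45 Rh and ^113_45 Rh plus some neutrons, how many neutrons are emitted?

Conserve mass number: 229 = 114 + 113 + k, so k = 229 − 227 = 2.
Check atomic number: 90 = 45 + 45 + 0 = 90. ✓

2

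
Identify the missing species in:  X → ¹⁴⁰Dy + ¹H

Conserve mass number: A = 140 + 1, so A = 141.
Conserve atomic number: Z = 66 + 1, so Z = 67.
Z = 67 is holmium, so the species is ¹⁴¹Ho.

Ho-141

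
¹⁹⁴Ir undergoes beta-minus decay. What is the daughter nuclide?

Pt-194

Beta-minus decay: mass number changes by +0, atomic number by +1.
A: 194 = 194; Z: 77 + 1 = 78.
Z = 78 is platinum, so the daughter is ¹⁹⁴Pt.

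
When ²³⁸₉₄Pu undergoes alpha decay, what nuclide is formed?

U-234

Alpha decay: mass number changes by -4, atomic number by -2.
A: 238 − 4 = 234; Z: 94 − 2 = 92.
Z = 92 is uranium, so the daughter is ²³⁴₉₂U.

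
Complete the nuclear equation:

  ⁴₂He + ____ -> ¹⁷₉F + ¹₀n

Conserve mass number: 4 + A = 17 + 1, so A = 14.
Conserve atomic number: 2 + Z = 9 + 0, so Z = 7.
Z = 7 is nitrogen, so the species is ¹⁴₇N.

N-14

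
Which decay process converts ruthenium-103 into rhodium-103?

beta-minus decay

ΔA = 103 − 103 = 0; ΔZ = 45 − 44 = +1.
A is unchanged and Z rises by 1 — a neutron has become a proton (β⁻ decay).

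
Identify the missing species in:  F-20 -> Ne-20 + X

Conserve mass number: 20 = 20 + A, so A = 0.
Conserve atomic number: 9 = 10 + Z, so Z = -1.
A = 0 and Z = -1 is e⁻ — a beta-minus particle.

beta-minus particle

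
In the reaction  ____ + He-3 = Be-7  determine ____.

Conserve mass number: A + 3 = 7, so A = 4.
Conserve atomic number: Z + 2 = 4, so Z = 2.
A = 4 and Z = 2 is He-4 — an alpha particle.

alpha particle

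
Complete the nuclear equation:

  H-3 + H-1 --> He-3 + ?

neutron

Conserve mass number: 3 + 1 = 3 + A, so A = 1.
Conserve atomic number: 1 + 1 = 2 + Z, so Z = 0.
A = 1 and Z = 0 is n — a neutron.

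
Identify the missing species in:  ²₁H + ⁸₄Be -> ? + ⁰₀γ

B-10

Conserve mass number: 2 + 8 = A + 0, so A = 10.
Conserve atomic number: 1 + 4 = Z + 0, so Z = 5.
Z = 5 is boron, so the species is ¹⁰₅B.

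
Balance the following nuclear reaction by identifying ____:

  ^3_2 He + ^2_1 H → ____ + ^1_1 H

He-4

Conserve mass number: 3 + 2 = A + 1, so A = 4.
Conserve atomic number: 2 + 1 = Z + 1, so Z = 2.
A = 4 and Z = 2 is ^4_2 He — an alpha particle.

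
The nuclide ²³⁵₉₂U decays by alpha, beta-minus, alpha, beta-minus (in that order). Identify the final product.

Th-227

Start: (A, Z) = (235, 92).
After α: (231, 90).
After β⁻: (231, 91).
After α: (227, 89).
After β⁻: (227, 90).
Z = 90 is thorium.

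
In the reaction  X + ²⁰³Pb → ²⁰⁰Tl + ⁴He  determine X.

Conserve mass number: A + 203 = 200 + 4, so A = 1.
Conserve atomic number: Z + 82 = 81 + 2, so Z = 1.
A = 1 and Z = 1 is ¹H — a proton.

proton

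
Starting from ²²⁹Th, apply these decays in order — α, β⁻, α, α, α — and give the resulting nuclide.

Start: (A, Z) = (229, 90).
After α: (225, 88).
After β⁻: (225, 89).
After α: (221, 87).
After α: (217, 85).
After α: (213, 83).
Z = 83 is bismuth.

Bi-213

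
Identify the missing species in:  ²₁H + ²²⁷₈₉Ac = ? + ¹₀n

Conserve mass number: 2 + 227 = A + 1, so A = 228.
Conserve atomic number: 1 + 89 = Z + 0, so Z = 90.
Z = 90 is thorium, so the species is ²²⁸₉₀Th.

Th-228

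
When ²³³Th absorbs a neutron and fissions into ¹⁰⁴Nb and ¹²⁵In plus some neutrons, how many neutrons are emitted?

Conserve mass number: 234 = 104 + 125 + k, so k = 234 − 229 = 5.
Check atomic number: 90 = 41 + 49 + 0 = 90. ✓

5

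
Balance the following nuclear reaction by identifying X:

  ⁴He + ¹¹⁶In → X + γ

Sb-120

Conserve mass number: 4 + 116 = A + 0, so A = 120.
Conserve atomic number: 2 + 49 = Z + 0, so Z = 51.
Z = 51 is antimony, so the species is ¹²⁰Sb.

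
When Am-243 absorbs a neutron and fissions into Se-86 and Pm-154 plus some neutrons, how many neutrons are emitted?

Conserve mass number: 244 = 86 + 154 + k, so k = 244 − 240 = 4.
Check atomic number: 95 = 34 + 61 + 0 = 95. ✓

4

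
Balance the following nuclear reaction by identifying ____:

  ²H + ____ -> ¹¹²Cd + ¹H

Conserve mass number: 2 + A = 112 + 1, so A = 111.
Conserve atomic number: 1 + Z = 48 + 1, so Z = 48.
Z = 48 is cadmium, so the species is ¹¹¹Cd.

Cd-111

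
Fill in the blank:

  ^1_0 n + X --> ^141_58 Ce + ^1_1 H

Pr-141

Conserve mass number: 1 + A = 141 + 1, so A = 141.
Conserve atomic number: 0 + Z = 58 + 1, so Z = 59.
Z = 59 is praseodymium, so the species is ^141_59 Pr.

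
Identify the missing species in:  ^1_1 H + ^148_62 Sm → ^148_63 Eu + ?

neutron

Conserve mass number: 1 + 148 = 148 + A, so A = 1.
Conserve atomic number: 1 + 62 = 63 + Z, so Z = 0.
A = 1 and Z = 0 is ^1_0 n — a neutron.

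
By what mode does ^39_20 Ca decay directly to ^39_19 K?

beta-plus decay or electron capture

ΔA = 39 − 39 = 0; ΔZ = 19 − 20 = -1.
A is unchanged and Z drops by 1 — a proton has become a neutron (β⁺ emission or electron capture).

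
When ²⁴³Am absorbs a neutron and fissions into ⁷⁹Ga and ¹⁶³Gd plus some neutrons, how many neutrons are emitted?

2

Conserve mass number: 244 = 79 + 163 + k, so k = 244 − 242 = 2.
Check atomic number: 95 = 31 + 64 + 0 = 95. ✓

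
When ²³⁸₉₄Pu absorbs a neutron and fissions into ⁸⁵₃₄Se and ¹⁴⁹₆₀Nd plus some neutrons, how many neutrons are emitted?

5

Conserve mass number: 239 = 85 + 149 + k, so k = 239 − 234 = 5.
Check atomic number: 94 = 34 + 60 + 0 = 94. ✓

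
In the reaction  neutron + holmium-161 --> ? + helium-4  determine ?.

Tb-158

Conserve mass number: 1 + 161 = A + 4, so A = 158.
Conserve atomic number: 0 + 67 = Z + 2, so Z = 65.
Z = 65 is terbium, so the species is terbium-158.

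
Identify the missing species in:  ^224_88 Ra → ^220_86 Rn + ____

alpha particle

Conserve mass number: 224 = 220 + A, so A = 4.
Conserve atomic number: 88 = 86 + Z, so Z = 2.
A = 4 and Z = 2 is ^4_2 He — an alpha particle.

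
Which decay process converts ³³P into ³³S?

beta-minus decay

ΔA = 33 − 33 = 0; ΔZ = 16 − 15 = +1.
A is unchanged and Z rises by 1 — a neutron has become a proton (β⁻ decay).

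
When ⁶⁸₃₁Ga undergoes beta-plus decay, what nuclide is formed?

Zn-68

Beta-plus decay: mass number changes by +0, atomic number by -1.
A: 68 = 68; Z: 31 − 1 = 30.
Z = 30 is zinc, so the daughter is ⁶⁸₃₀Zn.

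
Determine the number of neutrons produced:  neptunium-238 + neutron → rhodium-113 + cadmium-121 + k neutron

Conserve mass number: 239 = 113 + 121 + k, so k = 239 − 234 = 5.
Check atomic number: 93 = 45 + 48 + 0 = 93. ✓

5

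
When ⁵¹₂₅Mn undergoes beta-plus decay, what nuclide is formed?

Beta-plus decay: mass number changes by +0, atomic number by -1.
A: 51 = 51; Z: 25 − 1 = 24.
Z = 24 is chromium, so the daughter is ⁵¹₂₄Cr.

Cr-51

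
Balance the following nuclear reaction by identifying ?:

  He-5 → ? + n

Conserve mass number: 5 = A + 1, so A = 4.
Conserve atomic number: 2 = Z + 0, so Z = 2.
A = 4 and Z = 2 is He-4 — an alpha particle.

He-4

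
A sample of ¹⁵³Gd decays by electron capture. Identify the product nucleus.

Eu-153

Electron capture: mass number changes by +0, atomic number by -1.
A: 153 = 153; Z: 64 − 1 = 63.
Z = 63 is europium, so the daughter is ¹⁵³Eu.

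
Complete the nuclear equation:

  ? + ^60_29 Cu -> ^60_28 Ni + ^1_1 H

neutron

Conserve mass number: A + 60 = 60 + 1, so A = 1.
Conserve atomic number: Z + 29 = 28 + 1, so Z = 0.
A = 1 and Z = 0 is ^1_0 n — a neutron.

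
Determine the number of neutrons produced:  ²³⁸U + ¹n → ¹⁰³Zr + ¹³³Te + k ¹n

3

Conserve mass number: 239 = 103 + 133 + k, so k = 239 − 236 = 3.
Check atomic number: 92 = 40 + 52 + 0 = 92. ✓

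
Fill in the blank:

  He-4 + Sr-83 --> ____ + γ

Zr-87

Conserve mass number: 4 + 83 = A + 0, so A = 87.
Conserve atomic number: 2 + 38 = Z + 0, so Z = 40.
Z = 40 is zirconium, so the species is Zr-87.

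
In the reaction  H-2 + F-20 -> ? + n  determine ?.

Ne-21

Conserve mass number: 2 + 20 = A + 1, so A = 21.
Conserve atomic number: 1 + 9 = Z + 0, so Z = 10.
Z = 10 is neon, so the species is Ne-21.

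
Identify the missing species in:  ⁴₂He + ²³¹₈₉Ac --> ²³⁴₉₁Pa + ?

neutron

Conserve mass number: 4 + 231 = 234 + A, so A = 1.
Conserve atomic number: 2 + 89 = 91 + Z, so Z = 0.
A = 1 and Z = 0 is ¹₀n — a neutron.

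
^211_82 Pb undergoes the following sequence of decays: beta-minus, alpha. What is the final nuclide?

Tl-207

Start: (A, Z) = (211, 82).
After β⁻: (211, 83).
After α: (207, 81).
Z = 81 is thallium.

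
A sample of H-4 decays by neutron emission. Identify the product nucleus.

H-3

Neutron emission: mass number changes by -1, atomic number by +0.
A: 4 − 1 = 3; Z: 1 = 1.
Z = 1 is hydrogen, so the daughter is H-3.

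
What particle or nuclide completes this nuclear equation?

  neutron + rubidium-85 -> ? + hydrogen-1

Kr-85

Conserve mass number: 1 + 85 = A + 1, so A = 85.
Conserve atomic number: 0 + 37 = Z + 1, so Z = 36.
Z = 36 is krypton, so the species is krypton-85.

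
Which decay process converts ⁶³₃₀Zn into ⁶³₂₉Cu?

beta-plus decay or electron capture

ΔA = 63 − 63 = 0; ΔZ = 29 − 30 = -1.
A is unchanged and Z drops by 1 — a proton has become a neutron (β⁺ emission or electron capture).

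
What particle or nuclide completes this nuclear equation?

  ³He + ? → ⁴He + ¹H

deuteron

Conserve mass number: 3 + A = 4 + 1, so A = 2.
Conserve atomic number: 2 + Z = 2 + 1, so Z = 1.
A = 2 and Z = 1 is ²H — a deuteron.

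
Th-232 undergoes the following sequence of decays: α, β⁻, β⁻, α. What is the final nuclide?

Start: (A, Z) = (232, 90).
After α: (228, 88).
After β⁻: (228, 89).
After β⁻: (228, 90).
After α: (224, 88).
Z = 88 is radium.

Ra-224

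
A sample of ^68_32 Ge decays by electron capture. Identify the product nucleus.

Ga-68

Electron capture: mass number changes by +0, atomic number by -1.
A: 68 = 68; Z: 32 − 1 = 31.
Z = 31 is gallium, so the daughter is ^68_31 Ga.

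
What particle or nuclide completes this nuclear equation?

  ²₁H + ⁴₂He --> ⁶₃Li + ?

Conserve mass number: 2 + 4 = 6 + A, so A = 0.
Conserve atomic number: 1 + 2 = 3 + Z, so Z = 0.
A = 0 and Z = 0 is ⁰₀γ — a gamma ray.

gamma ray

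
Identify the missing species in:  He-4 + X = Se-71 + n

Conserve mass number: 4 + A = 71 + 1, so A = 68.
Conserve atomic number: 2 + Z = 34 + 0, so Z = 32.
Z = 32 is germanium, so the species is Ge-68.

Ge-68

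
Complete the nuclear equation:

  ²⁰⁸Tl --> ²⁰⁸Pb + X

Conserve mass number: 208 = 208 + A, so A = 0.
Conserve atomic number: 81 = 82 + Z, so Z = -1.
A = 0 and Z = -1 is e⁻ — a beta-minus particle.

beta-minus particle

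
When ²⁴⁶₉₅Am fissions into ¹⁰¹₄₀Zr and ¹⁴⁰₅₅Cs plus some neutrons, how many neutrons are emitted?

Conserve mass number: 246 = 101 + 140 + k, so k = 246 − 241 = 5.
Check atomic number: 95 = 40 + 55 + 0 = 95. ✓

5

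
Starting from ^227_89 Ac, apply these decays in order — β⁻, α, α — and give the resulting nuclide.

Rn-219

Start: (A, Z) = (227, 89).
After β⁻: (227, 90).
After α: (223, 88).
After α: (219, 86).
Z = 86 is radon.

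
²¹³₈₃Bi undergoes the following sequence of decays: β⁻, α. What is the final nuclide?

Start: (A, Z) = (213, 83).
After β⁻: (213, 84).
After α: (209, 82).
Z = 82 is lead.

Pb-209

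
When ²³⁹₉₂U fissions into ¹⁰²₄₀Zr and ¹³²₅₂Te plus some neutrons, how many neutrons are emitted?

Conserve mass number: 239 = 102 + 132 + k, so k = 239 − 234 = 5.
Check atomic number: 92 = 40 + 52 + 0 = 92. ✓

5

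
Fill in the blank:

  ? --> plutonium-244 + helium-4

Conserve mass number: A = 244 + 4, so A = 248.
Conserve atomic number: Z = 94 + 2, so Z = 96.
Z = 96 is curium, so the species is curium-248.

Cm-248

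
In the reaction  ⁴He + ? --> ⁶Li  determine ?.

Conserve mass number: 4 + A = 6, so A = 2.
Conserve atomic number: 2 + Z = 3, so Z = 1.
A = 2 and Z = 1 is ²H — a deuteron.

deuteron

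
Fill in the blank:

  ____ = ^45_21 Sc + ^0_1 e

Conserve mass number: A = 45 + 0, so A = 45.
Conserve atomic number: Z = 21 + 1, so Z = 22.
Z = 22 is titanium, so the species is ^45_22 Ti.

Ti-45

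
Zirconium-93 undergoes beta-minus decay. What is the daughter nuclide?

Nb-93

Beta-minus decay: mass number changes by +0, atomic number by +1.
A: 93 = 93; Z: 40 + 1 = 41.
Z = 41 is niobium, so the daughter is niobium-93.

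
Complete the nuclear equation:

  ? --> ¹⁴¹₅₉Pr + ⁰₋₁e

Conserve mass number: A = 141 + 0, so A = 141.
Conserve atomic number: Z = 59 − 1, so Z = 58.
Z = 58 is cerium, so the species is ¹⁴¹₅₈Ce.

Ce-141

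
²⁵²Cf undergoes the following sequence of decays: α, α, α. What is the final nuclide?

Start: (A, Z) = (252, 98).
After α: (248, 96).
After α: (244, 94).
After α: (240, 92).
Z = 92 is uranium.

U-240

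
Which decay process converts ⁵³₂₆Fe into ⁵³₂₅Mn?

beta-plus decay or electron capture

ΔA = 53 − 53 = 0; ΔZ = 25 − 26 = -1.
A is unchanged and Z drops by 1 — a proton has become a neutron (β⁺ emission or electron capture).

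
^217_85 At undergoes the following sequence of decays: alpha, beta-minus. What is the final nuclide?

Start: (A, Z) = (217, 85).
After α: (213, 83).
After β⁻: (213, 84).
Z = 84 is polonium.

Po-213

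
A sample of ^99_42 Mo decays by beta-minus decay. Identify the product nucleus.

Tc-99

Beta-minus decay: mass number changes by +0, atomic number by +1.
A: 99 = 99; Z: 42 + 1 = 43.
Z = 43 is technetium, so the daughter is ^99_43 Tc.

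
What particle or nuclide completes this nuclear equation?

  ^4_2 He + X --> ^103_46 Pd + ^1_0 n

Ru-100

Conserve mass number: 4 + A = 103 + 1, so A = 100.
Conserve atomic number: 2 + Z = 46 + 0, so Z = 44.
Z = 44 is ruthenium, so the species is ^100_44 Ru.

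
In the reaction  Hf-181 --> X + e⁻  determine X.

Ta-181

Conserve mass number: 181 = A + 0, so A = 181.
Conserve atomic number: 72 = Z − 1, so Z = 73.
Z = 73 is tantalum, so the species is Ta-181.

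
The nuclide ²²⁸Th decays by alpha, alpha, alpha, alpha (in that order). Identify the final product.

Pb-212

Start: (A, Z) = (228, 90).
After α: (224, 88).
After α: (220, 86).
After α: (216, 84).
After α: (212, 82).
Z = 82 is lead.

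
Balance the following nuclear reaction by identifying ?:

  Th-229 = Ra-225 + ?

Conserve mass number: 229 = 225 + A, so A = 4.
Conserve atomic number: 90 = 88 + Z, so Z = 2.
A = 4 and Z = 2 is He-4 — an alpha particle.

alpha particle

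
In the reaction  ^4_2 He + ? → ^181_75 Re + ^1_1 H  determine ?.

Conserve mass number: 4 + A = 181 + 1, so A = 178.
Conserve atomic number: 2 + Z = 75 + 1, so Z = 74.
Z = 74 is tungsten, so the species is ^178_74 W.

W-178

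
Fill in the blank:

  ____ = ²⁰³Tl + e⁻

Hg-203

Conserve mass number: A = 203 + 0, so A = 203.
Conserve atomic number: Z = 81 − 1, so Z = 80.
Z = 80 is mercury, so the species is ²⁰³Hg.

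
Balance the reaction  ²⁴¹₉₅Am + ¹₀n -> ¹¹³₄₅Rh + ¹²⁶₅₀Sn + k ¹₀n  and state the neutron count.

Conserve mass number: 242 = 113 + 126 + k, so k = 242 − 239 = 3.
Check atomic number: 95 = 45 + 50 + 0 = 95. ✓

3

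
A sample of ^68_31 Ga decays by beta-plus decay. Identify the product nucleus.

Zn-68

Beta-plus decay: mass number changes by +0, atomic number by -1.
A: 68 = 68; Z: 31 − 1 = 30.
Z = 30 is zinc, so the daughter is ^68_30 Zn.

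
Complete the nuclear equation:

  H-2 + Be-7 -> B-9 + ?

Conserve mass number: 2 + 7 = 9 + A, so A = 0.
Conserve atomic number: 1 + 4 = 5 + Z, so Z = 0.
A = 0 and Z = 0 is γ — a gamma ray.

gamma ray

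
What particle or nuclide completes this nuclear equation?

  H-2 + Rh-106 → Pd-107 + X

neutron

Conserve mass number: 2 + 106 = 107 + A, so A = 1.
Conserve atomic number: 1 + 45 = 46 + Z, so Z = 0.
A = 1 and Z = 0 is n — a neutron.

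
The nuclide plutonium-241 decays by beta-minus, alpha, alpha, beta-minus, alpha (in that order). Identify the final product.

Th-229

Start: (A, Z) = (241, 94).
After β⁻: (241, 95).
After α: (237, 93).
After α: (233, 91).
After β⁻: (233, 92).
After α: (229, 90).
Z = 90 is thorium.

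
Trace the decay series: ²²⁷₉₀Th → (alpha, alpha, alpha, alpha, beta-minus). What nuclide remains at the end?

Start: (A, Z) = (227, 90).
After α: (223, 88).
After α: (219, 86).
After α: (215, 84).
After α: (211, 82).
After β⁻: (211, 83).
Z = 83 is bismuth.

Bi-211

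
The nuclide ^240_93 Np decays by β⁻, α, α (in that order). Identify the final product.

Start: (A, Z) = (240, 93).
After β⁻: (240, 94).
After α: (236, 92).
After α: (232, 90).
Z = 90 is thorium.

Th-232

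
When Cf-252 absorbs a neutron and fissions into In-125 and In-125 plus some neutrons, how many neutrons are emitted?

Conserve mass number: 253 = 125 + 125 + k, so k = 253 − 250 = 3.
Check atomic number: 98 = 49 + 49 + 0 = 98. ✓

3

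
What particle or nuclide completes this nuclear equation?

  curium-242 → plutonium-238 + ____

Conserve mass number: 242 = 238 + A, so A = 4.
Conserve atomic number: 96 = 94 + Z, so Z = 2.
A = 4 and Z = 2 is helium-4 — an alpha particle.

alpha particle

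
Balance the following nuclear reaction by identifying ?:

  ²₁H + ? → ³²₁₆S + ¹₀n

Conserve mass number: 2 + A = 32 + 1, so A = 31.
Conserve atomic number: 1 + Z = 16 + 0, so Z = 15.
Z = 15 is phosphorus, so the species is ³¹₁₅P.

P-31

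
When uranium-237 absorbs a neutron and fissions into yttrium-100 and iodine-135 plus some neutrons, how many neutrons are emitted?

3

Conserve mass number: 238 = 100 + 135 + k, so k = 238 − 235 = 3.
Check atomic number: 92 = 39 + 53 + 0 = 92. ✓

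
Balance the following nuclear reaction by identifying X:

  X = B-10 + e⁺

C-10

Conserve mass number: A = 10 + 0, so A = 10.
Conserve atomic number: Z = 5 + 1, so Z = 6.
Z = 6 is carbon, so the species is C-10.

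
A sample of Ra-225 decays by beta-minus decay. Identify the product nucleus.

Beta-minus decay: mass number changes by +0, atomic number by +1.
A: 225 = 225; Z: 88 + 1 = 89.
Z = 89 is actinium, so the daughter is Ac-225.

Ac-225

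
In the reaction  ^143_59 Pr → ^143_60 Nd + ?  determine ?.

Conserve mass number: 143 = 143 + A, so A = 0.
Conserve atomic number: 59 = 60 + Z, so Z = -1.
A = 0 and Z = -1 is ^0_-1 e — a beta-minus particle.

beta-minus particle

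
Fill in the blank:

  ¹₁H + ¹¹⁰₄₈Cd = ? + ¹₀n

Conserve mass number: 1 + 110 = A + 1, so A = 110.
Conserve atomic number: 1 + 48 = Z + 0, so Z = 49.
Z = 49 is indium, so the species is ¹¹⁰₄₉In.

In-110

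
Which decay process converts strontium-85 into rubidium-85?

ΔA = 85 − 85 = 0; ΔZ = 37 − 38 = -1.
A is unchanged and Z drops by 1 — a proton has become a neutron (β⁺ emission or electron capture).

beta-plus decay or electron capture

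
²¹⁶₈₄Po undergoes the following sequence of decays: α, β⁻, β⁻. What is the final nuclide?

Po-212

Start: (A, Z) = (216, 84).
After α: (212, 82).
After β⁻: (212, 83).
After β⁻: (212, 84).
Z = 84 is polonium.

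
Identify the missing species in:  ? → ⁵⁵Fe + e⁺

Conserve mass number: A = 55 + 0, so A = 55.
Conserve atomic number: Z = 26 + 1, so Z = 27.
Z = 27 is cobalt, so the species is ⁵⁵Co.

Co-55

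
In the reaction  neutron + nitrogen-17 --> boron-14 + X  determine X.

Conserve mass number: 1 + 17 = 14 + A, so A = 4.
Conserve atomic number: 0 + 7 = 5 + Z, so Z = 2.
A = 4 and Z = 2 is helium-4 — an alpha particle.

alpha particle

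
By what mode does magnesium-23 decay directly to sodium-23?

beta-plus decay or electron capture

ΔA = 23 − 23 = 0; ΔZ = 11 − 12 = -1.
A is unchanged and Z drops by 1 — a proton has become a neutron (β⁺ emission or electron capture).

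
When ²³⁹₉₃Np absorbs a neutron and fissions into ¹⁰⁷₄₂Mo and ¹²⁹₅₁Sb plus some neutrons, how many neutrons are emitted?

4

Conserve mass number: 240 = 107 + 129 + k, so k = 240 − 236 = 4.
Check atomic number: 93 = 42 + 51 + 0 = 93. ✓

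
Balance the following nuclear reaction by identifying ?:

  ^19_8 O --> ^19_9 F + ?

Conserve mass number: 19 = 19 + A, so A = 0.
Conserve atomic number: 8 = 9 + Z, so Z = -1.
A = 0 and Z = -1 is ^0_-1 e — a beta-minus particle.

beta-minus particle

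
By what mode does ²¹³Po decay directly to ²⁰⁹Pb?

alpha decay

ΔA = 209 − 213 = -4; ΔZ = 82 − 84 = -2.
A drops by 4 and Z drops by 2 — the signature of alpha emission.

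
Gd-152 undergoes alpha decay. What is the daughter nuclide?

Alpha decay: mass number changes by -4, atomic number by -2.
A: 152 − 4 = 148; Z: 64 − 2 = 62.
Z = 62 is samarium, so the daughter is Sm-148.

Sm-148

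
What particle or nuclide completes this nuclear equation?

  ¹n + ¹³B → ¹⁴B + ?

Conserve mass number: 1 + 13 = 14 + A, so A = 0.
Conserve atomic number: 0 + 5 = 5 + Z, so Z = 0.
A = 0 and Z = 0 is γ — a gamma ray.

gamma ray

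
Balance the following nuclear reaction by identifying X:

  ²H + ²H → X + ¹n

Conserve mass number: 2 + 2 = A + 1, so A = 3.
Conserve atomic number: 1 + 1 = Z + 0, so Z = 2.
Z = 2 is helium, so the species is ³He.

He-3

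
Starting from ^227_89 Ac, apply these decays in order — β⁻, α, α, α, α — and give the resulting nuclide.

Start: (A, Z) = (227, 89).
After β⁻: (227, 90).
After α: (223, 88).
After α: (219, 86).
After α: (215, 84).
After α: (211, 82).
Z = 82 is lead.

Pb-211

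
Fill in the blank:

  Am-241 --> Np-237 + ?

alpha particle

Conserve mass number: 241 = 237 + A, so A = 4.
Conserve atomic number: 95 = 93 + Z, so Z = 2.
A = 4 and Z = 2 is He-4 — an alpha particle.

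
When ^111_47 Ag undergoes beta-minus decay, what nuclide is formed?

Cd-111

Beta-minus decay: mass number changes by +0, atomic number by +1.
A: 111 = 111; Z: 47 + 1 = 48.
Z = 48 is cadmium, so the daughter is ^111_48 Cd.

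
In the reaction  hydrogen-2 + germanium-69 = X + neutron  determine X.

As-70

Conserve mass number: 2 + 69 = A + 1, so A = 70.
Conserve atomic number: 1 + 32 = Z + 0, so Z = 33.
Z = 33 is arsenic, so the species is arsenic-70.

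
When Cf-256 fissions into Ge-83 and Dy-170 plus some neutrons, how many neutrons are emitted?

Conserve mass number: 256 = 83 + 170 + k, so k = 256 − 253 = 3.
Check atomic number: 98 = 32 + 66 + 0 = 98. ✓

3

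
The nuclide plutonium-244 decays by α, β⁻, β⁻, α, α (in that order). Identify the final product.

Th-232

Start: (A, Z) = (244, 94).
After α: (240, 92).
After β⁻: (240, 93).
After β⁻: (240, 94).
After α: (236, 92).
After α: (232, 90).
Z = 90 is thorium.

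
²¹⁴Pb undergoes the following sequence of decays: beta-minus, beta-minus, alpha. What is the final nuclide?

Pb-210

Start: (A, Z) = (214, 82).
After β⁻: (214, 83).
After β⁻: (214, 84).
After α: (210, 82).
Z = 82 is lead.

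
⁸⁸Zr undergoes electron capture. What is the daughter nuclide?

Y-88

Electron capture: mass number changes by +0, atomic number by -1.
A: 88 = 88; Z: 40 − 1 = 39.
Z = 39 is yttrium, so the daughter is ⁸⁸Y.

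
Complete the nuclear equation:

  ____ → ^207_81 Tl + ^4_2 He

Conserve mass number: A = 207 + 4, so A = 211.
Conserve atomic number: Z = 81 + 2, so Z = 83.
Z = 83 is bismuth, so the species is ^211_83 Bi.

Bi-211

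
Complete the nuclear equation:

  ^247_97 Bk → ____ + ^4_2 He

Am-243

Conserve mass number: 247 = A + 4, so A = 243.
Conserve atomic number: 97 = Z + 2, so Z = 95.
Z = 95 is americium, so the species is ^243_95 Am.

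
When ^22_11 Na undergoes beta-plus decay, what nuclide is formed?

Ne-22

Beta-plus decay: mass number changes by +0, atomic number by -1.
A: 22 = 22; Z: 11 − 1 = 10.
Z = 10 is neon, so the daughter is ^22_10 Ne.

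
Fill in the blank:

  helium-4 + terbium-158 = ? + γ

Ho-162

Conserve mass number: 4 + 158 = A + 0, so A = 162.
Conserve atomic number: 2 + 65 = Z + 0, so Z = 67.
Z = 67 is holmium, so the species is holmium-162.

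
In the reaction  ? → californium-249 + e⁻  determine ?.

Conserve mass number: A = 249 + 0, so A = 249.
Conserve atomic number: Z = 98 − 1, so Z = 97.
Z = 97 is berkelium, so the species is berkelium-249.

Bk-249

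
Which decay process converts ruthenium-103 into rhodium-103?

ΔA = 103 − 103 = 0; ΔZ = 45 − 44 = +1.
A is unchanged and Z rises by 1 — a neutron has become a proton (β⁻ decay).

beta-minus decay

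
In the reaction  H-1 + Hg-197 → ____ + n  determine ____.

Conserve mass number: 1 + 197 = A + 1, so A = 197.
Conserve atomic number: 1 + 80 = Z + 0, so Z = 81.
Z = 81 is thallium, so the species is Tl-197.

Tl-197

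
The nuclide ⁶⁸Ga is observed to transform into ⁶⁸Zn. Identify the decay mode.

beta-plus decay or electron capture

ΔA = 68 − 68 = 0; ΔZ = 30 − 31 = -1.
A is unchanged and Z drops by 1 — a proton has become a neutron (β⁺ emission or electron capture).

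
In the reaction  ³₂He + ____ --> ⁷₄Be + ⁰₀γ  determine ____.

alpha particle

Conserve mass number: 3 + A = 7 + 0, so A = 4.
Conserve atomic number: 2 + Z = 4 + 0, so Z = 2.
A = 4 and Z = 2 is ⁴₂He — an alpha particle.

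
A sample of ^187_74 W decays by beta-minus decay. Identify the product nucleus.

Re-187

Beta-minus decay: mass number changes by +0, atomic number by +1.
A: 187 = 187; Z: 74 + 1 = 75.
Z = 75 is rhenium, so the daughter is ^187_75 Re.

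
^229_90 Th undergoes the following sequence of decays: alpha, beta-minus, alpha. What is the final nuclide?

Fr-221

Start: (A, Z) = (229, 90).
After α: (225, 88).
After β⁻: (225, 89).
After α: (221, 87).
Z = 87 is francium.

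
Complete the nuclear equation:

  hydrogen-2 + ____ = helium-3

proton

Conserve mass number: 2 + A = 3, so A = 1.
Conserve atomic number: 1 + Z = 2, so Z = 1.
A = 1 and Z = 1 is hydrogen-1 — a proton.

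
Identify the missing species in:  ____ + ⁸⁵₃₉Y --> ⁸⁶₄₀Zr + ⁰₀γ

proton

Conserve mass number: A + 85 = 86 + 0, so A = 1.
Conserve atomic number: Z + 39 = 40 + 0, so Z = 1.
A = 1 and Z = 1 is ¹₁H — a proton.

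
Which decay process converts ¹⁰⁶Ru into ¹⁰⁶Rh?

ΔA = 106 − 106 = 0; ΔZ = 45 − 44 = +1.
A is unchanged and Z rises by 1 — a neutron has become a proton (β⁻ decay).

beta-minus decay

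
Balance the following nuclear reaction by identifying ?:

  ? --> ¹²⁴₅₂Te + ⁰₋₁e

Conserve mass number: A = 124 + 0, so A = 124.
Conserve atomic number: Z = 52 − 1, so Z = 51.
Z = 51 is antimony, so the species is ¹²⁴₅₁Sb.

Sb-124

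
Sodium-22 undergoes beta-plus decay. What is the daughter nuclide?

Ne-22

Beta-plus decay: mass number changes by +0, atomic number by -1.
A: 22 = 22; Z: 11 − 1 = 10.
Z = 10 is neon, so the daughter is neon-22.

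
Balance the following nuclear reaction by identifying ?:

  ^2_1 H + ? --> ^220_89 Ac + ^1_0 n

Conserve mass number: 2 + A = 220 + 1, so A = 219.
Conserve atomic number: 1 + Z = 89 + 0, so Z = 88.
Z = 88 is radium, so the species is ^219_88 Ra.

Ra-219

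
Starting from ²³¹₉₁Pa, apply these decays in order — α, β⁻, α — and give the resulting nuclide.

Start: (A, Z) = (231, 91).
After α: (227, 89).
After β⁻: (227, 90).
After α: (223, 88).
Z = 88 is radium.

Ra-223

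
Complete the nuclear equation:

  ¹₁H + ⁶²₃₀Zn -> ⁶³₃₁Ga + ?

gamma ray

Conserve mass number: 1 + 62 = 63 + A, so A = 0.
Conserve atomic number: 1 + 30 = 31 + Z, so Z = 0.
A = 0 and Z = 0 is ⁰₀γ — a gamma ray.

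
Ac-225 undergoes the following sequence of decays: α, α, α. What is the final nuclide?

Start: (A, Z) = (225, 89).
After α: (221, 87).
After α: (217, 85).
After α: (213, 83).
Z = 83 is bismuth.

Bi-213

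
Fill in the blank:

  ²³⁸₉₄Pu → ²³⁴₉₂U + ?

alpha particle

Conserve mass number: 238 = 234 + A, so A = 4.
Conserve atomic number: 94 = 92 + Z, so Z = 2.
A = 4 and Z = 2 is ⁴₂He — an alpha particle.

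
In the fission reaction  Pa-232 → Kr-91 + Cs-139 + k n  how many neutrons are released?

2

Conserve mass number: 232 = 91 + 139 + k, so k = 232 − 230 = 2.
Check atomic number: 91 = 36 + 55 + 0 = 91. ✓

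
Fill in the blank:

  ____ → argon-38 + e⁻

Cl-38

Conserve mass number: A = 38 + 0, so A = 38.
Conserve atomic number: Z = 18 − 1, so Z = 17.
Z = 17 is chlorine, so the species is chlorine-38.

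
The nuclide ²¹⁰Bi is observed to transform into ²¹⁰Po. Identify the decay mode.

ΔA = 210 − 210 = 0; ΔZ = 84 − 83 = +1.
A is unchanged and Z rises by 1 — a neutron has become a proton (β⁻ decay).

beta-minus decay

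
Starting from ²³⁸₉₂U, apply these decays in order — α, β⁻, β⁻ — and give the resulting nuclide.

Start: (A, Z) = (238, 92).
After α: (234, 90).
After β⁻: (234, 91).
After β⁻: (234, 92).
Z = 92 is uranium.

U-234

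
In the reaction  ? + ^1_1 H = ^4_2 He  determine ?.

triton

Conserve mass number: A + 1 = 4, so A = 3.
Conserve atomic number: Z + 1 = 2, so Z = 1.
A = 3 and Z = 1 is ^3_1 H — a triton.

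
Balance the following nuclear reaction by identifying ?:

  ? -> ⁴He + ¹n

Conserve mass number: A = 4 + 1, so A = 5.
Conserve atomic number: Z = 2 + 0, so Z = 2.
Z = 2 is helium, so the species is ⁵He.

He-5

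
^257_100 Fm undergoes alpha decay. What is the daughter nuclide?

Cf-253

Alpha decay: mass number changes by -4, atomic number by -2.
A: 257 − 4 = 253; Z: 100 − 2 = 98.
Z = 98 is californium, so the daughter is ^253_98 Cf.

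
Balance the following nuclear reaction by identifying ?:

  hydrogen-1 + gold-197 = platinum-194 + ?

Conserve mass number: 1 + 197 = 194 + A, so A = 4.
Conserve atomic number: 1 + 79 = 78 + Z, so Z = 2.
A = 4 and Z = 2 is helium-4 — an alpha particle.

alpha particle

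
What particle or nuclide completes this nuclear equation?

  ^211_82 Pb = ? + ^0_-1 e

Conserve mass number: 211 = A + 0, so A = 211.
Conserve atomic number: 82 = Z − 1, so Z = 83.
Z = 83 is bismuth, so the species is ^211_83 Bi.

Bi-211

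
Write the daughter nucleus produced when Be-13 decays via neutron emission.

Be-12

Neutron emission: mass number changes by -1, atomic number by +0.
A: 13 − 1 = 12; Z: 4 = 4.
Z = 4 is beryllium, so the daughter is Be-12.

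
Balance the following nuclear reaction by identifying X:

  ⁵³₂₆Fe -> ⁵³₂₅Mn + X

positron

Conserve mass number: 53 = 53 + A, so A = 0.
Conserve atomic number: 26 = 25 + Z, so Z = 1.
A = 0 and Z = 1 is ⁰₁e — a positron.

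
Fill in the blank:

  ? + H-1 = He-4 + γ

triton

Conserve mass number: A + 1 = 4 + 0, so A = 3.
Conserve atomic number: Z + 1 = 2 + 0, so Z = 1.
A = 3 and Z = 1 is H-3 — a triton.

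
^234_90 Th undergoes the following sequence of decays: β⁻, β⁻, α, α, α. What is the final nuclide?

Start: (A, Z) = (234, 90).
After β⁻: (234, 91).
After β⁻: (234, 92).
After α: (230, 90).
After α: (226, 88).
After α: (222, 86).
Z = 86 is radon.

Rn-222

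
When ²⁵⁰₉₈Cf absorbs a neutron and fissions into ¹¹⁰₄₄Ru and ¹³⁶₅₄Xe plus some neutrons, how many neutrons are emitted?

Conserve mass number: 251 = 110 + 136 + k, so k = 251 − 246 = 5.
Check atomic number: 98 = 44 + 54 + 0 = 98. ✓

5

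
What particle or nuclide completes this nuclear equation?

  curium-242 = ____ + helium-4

Conserve mass number: 242 = A + 4, so A = 238.
Conserve atomic number: 96 = Z + 2, so Z = 94.
Z = 94 is plutonium, so the species is plutonium-238.

Pu-238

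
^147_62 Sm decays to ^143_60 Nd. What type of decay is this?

ΔA = 143 − 147 = -4; ΔZ = 60 − 62 = -2.
A drops by 4 and Z drops by 2 — the signature of alpha emission.

alpha decay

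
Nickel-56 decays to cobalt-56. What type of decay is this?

ΔA = 56 − 56 = 0; ΔZ = 27 − 28 = -1.
A is unchanged and Z drops by 1 — a proton has become a neutron (β⁺ emission or electron capture).

beta-plus decay or electron capture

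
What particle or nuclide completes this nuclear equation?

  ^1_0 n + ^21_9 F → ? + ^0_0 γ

F-22

Conserve mass number: 1 + 21 = A + 0, so A = 22.
Conserve atomic number: 0 + 9 = Z + 0, so Z = 9.
Z = 9 is fluorine, so the species is ^22_9 F.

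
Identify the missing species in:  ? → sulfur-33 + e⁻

Conserve mass number: A = 33 + 0, so A = 33.
Conserve atomic number: Z = 16 − 1, so Z = 15.
Z = 15 is phosphorus, so the species is phosphorus-33.

P-33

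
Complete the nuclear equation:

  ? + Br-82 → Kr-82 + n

proton

Conserve mass number: A + 82 = 82 + 1, so A = 1.
Conserve atomic number: Z + 35 = 36 + 0, so Z = 1.
A = 1 and Z = 1 is H-1 — a proton.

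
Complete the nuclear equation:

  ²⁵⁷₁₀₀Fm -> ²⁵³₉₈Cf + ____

alpha particle

Conserve mass number: 257 = 253 + A, so A = 4.
Conserve atomic number: 100 = 98 + Z, so Z = 2.
A = 4 and Z = 2 is ⁴₂He — an alpha particle.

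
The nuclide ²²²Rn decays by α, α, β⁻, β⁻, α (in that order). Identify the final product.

Pb-210

Start: (A, Z) = (222, 86).
After α: (218, 84).
After α: (214, 82).
After β⁻: (214, 83).
After β⁻: (214, 84).
After α: (210, 82).
Z = 82 is lead.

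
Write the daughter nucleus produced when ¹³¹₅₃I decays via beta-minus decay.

Xe-131

Beta-minus decay: mass number changes by +0, atomic number by +1.
A: 131 = 131; Z: 53 + 1 = 54.
Z = 54 is xenon, so the daughter is ¹³¹₅₄Xe.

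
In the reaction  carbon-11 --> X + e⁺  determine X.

B-11

Conserve mass number: 11 = A + 0, so A = 11.
Conserve atomic number: 6 = Z + 1, so Z = 5.
Z = 5 is boron, so the species is boron-11.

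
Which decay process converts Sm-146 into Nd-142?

ΔA = 142 − 146 = -4; ΔZ = 60 − 62 = -2.
A drops by 4 and Z drops by 2 — the signature of alpha emission.

alpha decay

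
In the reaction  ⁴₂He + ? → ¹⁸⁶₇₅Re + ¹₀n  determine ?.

Ta-183

Conserve mass number: 4 + A = 186 + 1, so A = 183.
Conserve atomic number: 2 + Z = 75 + 0, so Z = 73.
Z = 73 is tantalum, so the species is ¹⁸³₇₃Ta.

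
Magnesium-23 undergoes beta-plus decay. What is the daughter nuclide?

Na-23

Beta-plus decay: mass number changes by +0, atomic number by -1.
A: 23 = 23; Z: 12 − 1 = 11.
Z = 11 is sodium, so the daughter is sodium-23.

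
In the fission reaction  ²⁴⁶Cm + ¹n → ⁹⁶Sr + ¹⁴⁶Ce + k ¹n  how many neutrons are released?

5

Conserve mass number: 247 = 96 + 146 + k, so k = 247 − 242 = 5.
Check atomic number: 96 = 38 + 58 + 0 = 96. ✓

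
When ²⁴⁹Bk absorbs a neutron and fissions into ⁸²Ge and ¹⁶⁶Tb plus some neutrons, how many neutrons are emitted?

2

Conserve mass number: 250 = 82 + 166 + k, so k = 250 − 248 = 2.
Check atomic number: 97 = 32 + 65 + 0 = 97. ✓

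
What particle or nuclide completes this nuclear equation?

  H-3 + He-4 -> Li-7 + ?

Conserve mass number: 3 + 4 = 7 + A, so A = 0.
Conserve atomic number: 1 + 2 = 3 + Z, so Z = 0.
A = 0 and Z = 0 is γ — a gamma ray.

gamma ray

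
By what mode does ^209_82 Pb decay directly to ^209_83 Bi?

beta-minus decay

ΔA = 209 − 209 = 0; ΔZ = 83 − 82 = +1.
A is unchanged and Z rises by 1 — a neutron has become a proton (β⁻ decay).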